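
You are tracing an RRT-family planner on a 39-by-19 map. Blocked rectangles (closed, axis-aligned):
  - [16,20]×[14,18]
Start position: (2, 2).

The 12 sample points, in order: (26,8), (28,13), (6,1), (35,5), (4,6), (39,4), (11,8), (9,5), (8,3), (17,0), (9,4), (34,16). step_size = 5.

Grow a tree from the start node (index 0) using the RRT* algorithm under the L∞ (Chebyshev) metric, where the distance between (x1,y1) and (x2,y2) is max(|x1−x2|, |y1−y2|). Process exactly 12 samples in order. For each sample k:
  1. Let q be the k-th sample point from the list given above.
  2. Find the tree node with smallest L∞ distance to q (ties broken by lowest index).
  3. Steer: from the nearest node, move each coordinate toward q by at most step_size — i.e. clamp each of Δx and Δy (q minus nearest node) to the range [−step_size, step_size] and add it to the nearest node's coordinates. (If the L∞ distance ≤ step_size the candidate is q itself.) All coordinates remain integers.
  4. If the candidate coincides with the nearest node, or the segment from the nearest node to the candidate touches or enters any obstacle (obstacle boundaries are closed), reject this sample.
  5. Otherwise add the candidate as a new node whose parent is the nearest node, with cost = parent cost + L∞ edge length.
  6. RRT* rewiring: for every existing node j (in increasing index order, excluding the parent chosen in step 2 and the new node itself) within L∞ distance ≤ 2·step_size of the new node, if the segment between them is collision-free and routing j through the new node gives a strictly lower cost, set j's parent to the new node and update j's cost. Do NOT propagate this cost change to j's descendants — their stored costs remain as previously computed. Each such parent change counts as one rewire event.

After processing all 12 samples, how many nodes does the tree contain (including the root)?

1. q=(26,8) nearest=0 d=24 new=(7,7) → add node 1 parent=0 cost=5
2. q=(28,13) nearest=1 d=21 new=(12,12) → add node 2 parent=1 cost=10
3. q=(6,1) nearest=0 d=4 new=(6,1) → add node 3 parent=0 cost=4
4. q=(35,5) nearest=2 d=23 new=(17,7) → add node 4 parent=2 cost=15
5. q=(4,6) nearest=1 d=3 new=(4,6) → add node 5 parent=1 cost=8
6. q=(39,4) nearest=4 d=22 new=(22,4) → add node 6 parent=4 cost=20
7. q=(11,8) nearest=1 d=4 new=(11,8) → add node 7 parent=1 cost=9
8. q=(9,5) nearest=1 d=2 new=(9,5) → add node 8 parent=1 cost=7
9. q=(8,3) nearest=3 d=2 new=(8,3) → add node 9 parent=3 cost=6
10. q=(17,0) nearest=6 d=5 new=(17,0) → add node 10 parent=6 cost=25
11. q=(9,4) nearest=8 d=1 new=(9,4) → add node 11 parent=8 cost=8; rewire 10→11 (16<25)
12. q=(34,16) nearest=6 d=12 new=(27,9) → add node 12 parent=6 cost=25

Node count: 13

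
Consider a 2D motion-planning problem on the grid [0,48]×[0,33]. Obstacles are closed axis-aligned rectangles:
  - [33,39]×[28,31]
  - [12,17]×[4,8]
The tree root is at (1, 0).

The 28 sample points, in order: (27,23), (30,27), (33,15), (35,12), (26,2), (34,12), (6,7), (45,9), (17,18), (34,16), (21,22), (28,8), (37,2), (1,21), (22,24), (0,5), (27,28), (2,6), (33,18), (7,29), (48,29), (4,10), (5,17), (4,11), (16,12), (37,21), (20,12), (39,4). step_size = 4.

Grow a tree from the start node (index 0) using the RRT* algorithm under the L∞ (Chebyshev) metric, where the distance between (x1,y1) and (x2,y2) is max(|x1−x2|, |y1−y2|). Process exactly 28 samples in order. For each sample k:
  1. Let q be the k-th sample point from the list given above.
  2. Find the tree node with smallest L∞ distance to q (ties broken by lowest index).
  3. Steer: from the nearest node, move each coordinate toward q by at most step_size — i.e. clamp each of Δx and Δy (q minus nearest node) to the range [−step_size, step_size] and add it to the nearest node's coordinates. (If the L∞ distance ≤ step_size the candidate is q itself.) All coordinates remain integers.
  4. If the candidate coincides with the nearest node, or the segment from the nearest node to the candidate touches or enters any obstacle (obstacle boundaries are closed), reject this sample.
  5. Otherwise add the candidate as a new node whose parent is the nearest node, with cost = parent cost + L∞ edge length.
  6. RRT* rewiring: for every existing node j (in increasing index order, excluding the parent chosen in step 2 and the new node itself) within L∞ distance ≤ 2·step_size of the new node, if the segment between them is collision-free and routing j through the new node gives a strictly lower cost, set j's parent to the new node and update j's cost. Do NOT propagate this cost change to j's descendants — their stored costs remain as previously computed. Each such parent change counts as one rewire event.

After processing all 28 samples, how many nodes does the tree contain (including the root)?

1. q=(27,23) nearest=0 d=26 new=(5,4) → add node 1 parent=0 cost=4
2. q=(30,27) nearest=1 d=25 new=(9,8) → add node 2 parent=1 cost=8
3. q=(33,15) nearest=2 d=24 new=(13,12) → add node 3 parent=2 cost=12
4. q=(35,12) nearest=3 d=22 new=(17,12) → add node 4 parent=3 cost=16
5. q=(26,2) nearest=4 d=10 new=(21,8) → add node 5 parent=4 cost=20
6. q=(34,12) nearest=5 d=13 new=(25,12) → add node 6 parent=5 cost=24
7. q=(6,7) nearest=1 d=3 new=(6,7) → add node 7 parent=1 cost=7
8. q=(45,9) nearest=6 d=20 new=(29,9) → add node 8 parent=6 cost=28
9. q=(17,18) nearest=3 d=6 new=(17,16) → add node 9 parent=3 cost=16
10. q=(34,16) nearest=8 d=7 new=(33,13) → add node 10 parent=8 cost=32
11. q=(21,22) nearest=9 d=6 new=(21,20) → add node 11 parent=9 cost=20
12. q=(28,8) nearest=8 d=1 new=(28,8) → add node 12 parent=8 cost=29
13. q=(37,2) nearest=8 d=8 new=(33,5) → add node 13 parent=8 cost=32
14. q=(1,21) nearest=3 d=12 new=(9,16) → add node 14 parent=3 cost=16
15. q=(22,24) nearest=11 d=4 new=(22,24) → add node 15 parent=11 cost=24
16. q=(0,5) nearest=0 d=5 new=(0,4) → add node 16 parent=0 cost=4
17. q=(27,28) nearest=15 d=5 new=(26,28) → add node 17 parent=15 cost=28
18. q=(2,6) nearest=16 d=2 new=(2,6) → add node 18 parent=16 cost=6
19. q=(33,18) nearest=10 d=5 new=(33,17) → add node 19 parent=10 cost=36
20. q=(7,29) nearest=9 d=13 new=(13,20) → add node 20 parent=9 cost=20
21. q=(48,29) nearest=19 d=15 new=(37,21) → add node 21 parent=19 cost=40
22. q=(4,10) nearest=7 d=3 new=(4,10) → add node 22 parent=7 cost=10
23. q=(5,17) nearest=14 d=4 new=(5,17) → add node 23 parent=14 cost=20
24. q=(4,11) nearest=22 d=1 new=(4,11) → add node 24 parent=22 cost=11; rewire 23→24 (17<20)
25. q=(16,12) nearest=4 d=1 new=(16,12) → add node 25 parent=4 cost=17
26. q=(37,21) nearest=21 d=0 → coincident, reject
27. q=(20,12) nearest=4 d=3 new=(20,12) → add node 26 parent=4 cost=19; rewire 12→26 (27<29)
28. q=(39,4) nearest=13 d=6 new=(37,4) → add node 27 parent=13 cost=36

Node count: 28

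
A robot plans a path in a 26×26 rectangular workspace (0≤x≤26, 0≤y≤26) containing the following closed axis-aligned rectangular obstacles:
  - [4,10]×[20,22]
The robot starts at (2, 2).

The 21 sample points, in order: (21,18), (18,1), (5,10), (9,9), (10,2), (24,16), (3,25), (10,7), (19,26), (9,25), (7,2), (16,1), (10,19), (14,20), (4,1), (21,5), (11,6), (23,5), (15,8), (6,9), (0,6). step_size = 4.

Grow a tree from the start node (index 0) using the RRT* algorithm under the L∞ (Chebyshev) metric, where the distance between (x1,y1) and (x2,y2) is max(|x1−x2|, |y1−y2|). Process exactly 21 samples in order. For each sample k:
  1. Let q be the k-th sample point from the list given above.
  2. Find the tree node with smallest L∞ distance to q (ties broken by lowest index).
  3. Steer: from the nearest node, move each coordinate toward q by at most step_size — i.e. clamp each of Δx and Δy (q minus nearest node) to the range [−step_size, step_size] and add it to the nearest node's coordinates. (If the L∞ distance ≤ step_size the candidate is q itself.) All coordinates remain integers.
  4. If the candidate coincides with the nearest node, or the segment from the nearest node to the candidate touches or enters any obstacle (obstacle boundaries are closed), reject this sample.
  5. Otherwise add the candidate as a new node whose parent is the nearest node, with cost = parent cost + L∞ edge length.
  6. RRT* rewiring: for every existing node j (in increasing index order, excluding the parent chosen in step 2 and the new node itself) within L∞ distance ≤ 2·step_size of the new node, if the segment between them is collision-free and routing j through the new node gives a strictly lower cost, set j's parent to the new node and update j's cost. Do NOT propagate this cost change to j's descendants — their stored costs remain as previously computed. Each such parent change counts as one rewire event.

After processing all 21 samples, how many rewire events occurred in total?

1. q=(21,18) nearest=0 d=19 new=(6,6) → add node 1 parent=0 cost=4
2. q=(18,1) nearest=1 d=12 new=(10,2) → add node 2 parent=1 cost=8
3. q=(5,10) nearest=1 d=4 new=(5,10) → add node 3 parent=1 cost=8
4. q=(9,9) nearest=1 d=3 new=(9,9) → add node 4 parent=1 cost=7
5. q=(10,2) nearest=2 d=0 → coincident, reject
6. q=(24,16) nearest=2 d=14 new=(14,6) → add node 5 parent=2 cost=12
7. q=(3,25) nearest=3 d=15 new=(3,14) → add node 6 parent=3 cost=12
8. q=(10,7) nearest=4 d=2 new=(10,7) → add node 7 parent=4 cost=9
9. q=(19,26) nearest=3 d=16 new=(9,14) → add node 8 parent=3 cost=12
10. q=(9,25) nearest=6 d=11 new=(7,18) → add node 9 parent=6 cost=16
11. q=(7,2) nearest=2 d=3 new=(7,2) → add node 10 parent=2 cost=11
12. q=(16,1) nearest=5 d=5 new=(16,2) → add node 11 parent=5 cost=16
13. q=(10,19) nearest=9 d=3 new=(10,19) → add node 12 parent=9 cost=19
14. q=(14,20) nearest=12 d=4 new=(14,20) → add node 13 parent=12 cost=23
15. q=(4,1) nearest=0 d=2 new=(4,1) → add node 14 parent=0 cost=2; rewire 7→14 (8<9); rewire 10→14 (5<11)
16. q=(21,5) nearest=11 d=5 new=(20,5) → add node 15 parent=11 cost=20
17. q=(11,6) nearest=7 d=1 new=(11,6) → add node 16 parent=7 cost=9; rewire 11→16 (14<16)
18. q=(23,5) nearest=15 d=3 new=(23,5) → add node 17 parent=15 cost=23
19. q=(15,8) nearest=5 d=2 new=(15,8) → add node 18 parent=5 cost=14; rewire 15→18 (19<20); rewire 17→18 (22<23)
20. q=(6,9) nearest=3 d=1 new=(6,9) → add node 19 parent=3 cost=9
21. q=(0,6) nearest=0 d=4 new=(0,6) → add node 20 parent=0 cost=4

Rewire events: 5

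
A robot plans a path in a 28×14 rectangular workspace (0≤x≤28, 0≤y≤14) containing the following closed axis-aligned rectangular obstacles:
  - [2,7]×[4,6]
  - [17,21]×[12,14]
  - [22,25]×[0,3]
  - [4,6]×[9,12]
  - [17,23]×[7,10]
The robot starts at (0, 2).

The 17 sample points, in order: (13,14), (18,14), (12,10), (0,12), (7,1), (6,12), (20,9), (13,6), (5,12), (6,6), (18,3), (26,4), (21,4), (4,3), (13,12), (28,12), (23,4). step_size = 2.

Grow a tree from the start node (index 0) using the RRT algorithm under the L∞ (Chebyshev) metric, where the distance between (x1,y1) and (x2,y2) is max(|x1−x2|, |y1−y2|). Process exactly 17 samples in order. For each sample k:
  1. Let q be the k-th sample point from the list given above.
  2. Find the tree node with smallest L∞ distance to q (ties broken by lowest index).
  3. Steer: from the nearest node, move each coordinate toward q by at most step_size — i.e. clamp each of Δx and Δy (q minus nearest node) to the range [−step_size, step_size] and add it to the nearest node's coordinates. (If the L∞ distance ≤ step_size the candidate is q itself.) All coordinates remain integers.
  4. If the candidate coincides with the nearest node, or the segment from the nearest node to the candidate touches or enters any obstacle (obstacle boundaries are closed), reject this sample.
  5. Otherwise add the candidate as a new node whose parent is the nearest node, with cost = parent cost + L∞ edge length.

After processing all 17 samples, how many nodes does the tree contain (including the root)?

Node count: 10

1. q=(13,14) nearest=0 d=13 new=(2,4) → blocked by [2,7]×[4,6], reject
2. q=(18,14) nearest=0 d=18 new=(2,4) → blocked by [2,7]×[4,6], reject
3. q=(12,10) nearest=0 d=12 new=(2,4) → blocked by [2,7]×[4,6], reject
4. q=(0,12) nearest=0 d=10 new=(0,4) → add node 1 parent=0 cost=2
5. q=(7,1) nearest=0 d=7 new=(2,1) → add node 2 parent=0 cost=2
6. q=(6,12) nearest=1 d=8 new=(2,6) → blocked by [2,7]×[4,6], reject
7. q=(20,9) nearest=2 d=18 new=(4,3) → add node 3 parent=2 cost=4
8. q=(13,6) nearest=3 d=9 new=(6,5) → blocked by [2,7]×[4,6], reject
9. q=(5,12) nearest=1 d=8 new=(2,6) → blocked by [2,7]×[4,6], reject
10. q=(6,6) nearest=3 d=3 new=(6,5) → blocked by [2,7]×[4,6], reject
11. q=(18,3) nearest=3 d=14 new=(6,3) → add node 4 parent=3 cost=6
12. q=(26,4) nearest=4 d=20 new=(8,4) → add node 5 parent=4 cost=8
13. q=(21,4) nearest=5 d=13 new=(10,4) → add node 6 parent=5 cost=10
14. q=(4,3) nearest=3 d=0 → coincident, reject
15. q=(13,12) nearest=5 d=8 new=(10,6) → add node 7 parent=5 cost=10
16. q=(28,12) nearest=6 d=18 new=(12,6) → add node 8 parent=6 cost=12
17. q=(23,4) nearest=8 d=11 new=(14,4) → add node 9 parent=8 cost=14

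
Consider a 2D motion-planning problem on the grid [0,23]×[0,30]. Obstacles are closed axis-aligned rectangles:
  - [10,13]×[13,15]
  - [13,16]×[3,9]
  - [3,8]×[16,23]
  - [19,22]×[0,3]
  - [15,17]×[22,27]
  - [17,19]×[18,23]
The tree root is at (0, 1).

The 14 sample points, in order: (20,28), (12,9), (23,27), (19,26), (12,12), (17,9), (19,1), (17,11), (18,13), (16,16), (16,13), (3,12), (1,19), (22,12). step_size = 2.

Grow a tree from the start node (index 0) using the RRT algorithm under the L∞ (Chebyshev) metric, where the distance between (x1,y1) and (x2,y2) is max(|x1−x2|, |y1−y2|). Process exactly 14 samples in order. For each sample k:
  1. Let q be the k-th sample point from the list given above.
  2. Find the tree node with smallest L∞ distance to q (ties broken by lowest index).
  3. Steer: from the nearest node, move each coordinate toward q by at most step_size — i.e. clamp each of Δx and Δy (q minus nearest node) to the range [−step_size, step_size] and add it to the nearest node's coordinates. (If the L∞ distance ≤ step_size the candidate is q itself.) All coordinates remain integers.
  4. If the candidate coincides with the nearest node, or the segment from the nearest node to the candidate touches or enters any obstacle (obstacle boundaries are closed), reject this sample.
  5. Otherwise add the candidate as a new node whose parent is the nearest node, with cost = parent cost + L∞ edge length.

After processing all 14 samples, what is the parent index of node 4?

Parent of node 4: 3

1. q=(20,28) nearest=0 d=27 new=(2,3) → add node 1 parent=0 cost=2
2. q=(12,9) nearest=1 d=10 new=(4,5) → add node 2 parent=1 cost=4
3. q=(23,27) nearest=2 d=22 new=(6,7) → add node 3 parent=2 cost=6
4. q=(19,26) nearest=3 d=19 new=(8,9) → add node 4 parent=3 cost=8
5. q=(12,12) nearest=4 d=4 new=(10,11) → add node 5 parent=4 cost=10
6. q=(17,9) nearest=5 d=7 new=(12,9) → add node 6 parent=5 cost=12
7. q=(19,1) nearest=6 d=8 new=(14,7) → blocked by [13,16]×[3,9], reject
8. q=(17,11) nearest=6 d=5 new=(14,11) → add node 7 parent=6 cost=14
9. q=(18,13) nearest=7 d=4 new=(16,13) → add node 8 parent=7 cost=16
10. q=(16,16) nearest=8 d=3 new=(16,15) → add node 9 parent=8 cost=18
11. q=(16,13) nearest=8 d=0 → coincident, reject
12. q=(3,12) nearest=3 d=5 new=(4,9) → add node 10 parent=3 cost=8
13. q=(1,19) nearest=5 d=9 new=(8,13) → add node 11 parent=5 cost=12
14. q=(22,12) nearest=8 d=6 new=(18,12) → add node 12 parent=8 cost=18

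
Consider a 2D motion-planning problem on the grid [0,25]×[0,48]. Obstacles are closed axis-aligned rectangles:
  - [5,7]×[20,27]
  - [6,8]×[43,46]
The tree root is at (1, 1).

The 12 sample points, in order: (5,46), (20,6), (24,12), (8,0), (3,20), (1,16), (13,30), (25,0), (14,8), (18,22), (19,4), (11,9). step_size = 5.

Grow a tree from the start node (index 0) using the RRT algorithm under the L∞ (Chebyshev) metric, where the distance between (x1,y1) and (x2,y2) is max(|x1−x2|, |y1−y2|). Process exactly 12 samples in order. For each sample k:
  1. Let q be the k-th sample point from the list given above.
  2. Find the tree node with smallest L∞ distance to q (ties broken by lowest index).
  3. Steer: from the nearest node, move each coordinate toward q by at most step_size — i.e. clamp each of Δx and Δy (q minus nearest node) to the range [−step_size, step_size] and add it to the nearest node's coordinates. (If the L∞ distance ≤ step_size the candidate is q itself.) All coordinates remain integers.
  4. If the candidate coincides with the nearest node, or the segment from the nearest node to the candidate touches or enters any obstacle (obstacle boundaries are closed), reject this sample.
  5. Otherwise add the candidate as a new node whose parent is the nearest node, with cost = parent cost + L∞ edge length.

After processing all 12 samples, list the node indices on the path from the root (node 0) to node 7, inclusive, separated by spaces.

Path: 0 1 2 3 5 7

1. q=(5,46) nearest=0 d=45 new=(5,6) → add node 1 parent=0 cost=5
2. q=(20,6) nearest=1 d=15 new=(10,6) → add node 2 parent=1 cost=10
3. q=(24,12) nearest=2 d=14 new=(15,11) → add node 3 parent=2 cost=15
4. q=(8,0) nearest=1 d=6 new=(8,1) → add node 4 parent=1 cost=10
5. q=(3,20) nearest=3 d=12 new=(10,16) → add node 5 parent=3 cost=20
6. q=(1,16) nearest=5 d=9 new=(5,16) → add node 6 parent=5 cost=25
7. q=(13,30) nearest=5 d=14 new=(13,21) → add node 7 parent=5 cost=25
8. q=(25,0) nearest=3 d=11 new=(20,6) → add node 8 parent=3 cost=20
9. q=(14,8) nearest=3 d=3 new=(14,8) → add node 9 parent=3 cost=18
10. q=(18,22) nearest=7 d=5 new=(18,22) → add node 10 parent=7 cost=30
11. q=(19,4) nearest=8 d=2 new=(19,4) → add node 11 parent=8 cost=22
12. q=(11,9) nearest=2 d=3 new=(11,9) → add node 12 parent=2 cost=13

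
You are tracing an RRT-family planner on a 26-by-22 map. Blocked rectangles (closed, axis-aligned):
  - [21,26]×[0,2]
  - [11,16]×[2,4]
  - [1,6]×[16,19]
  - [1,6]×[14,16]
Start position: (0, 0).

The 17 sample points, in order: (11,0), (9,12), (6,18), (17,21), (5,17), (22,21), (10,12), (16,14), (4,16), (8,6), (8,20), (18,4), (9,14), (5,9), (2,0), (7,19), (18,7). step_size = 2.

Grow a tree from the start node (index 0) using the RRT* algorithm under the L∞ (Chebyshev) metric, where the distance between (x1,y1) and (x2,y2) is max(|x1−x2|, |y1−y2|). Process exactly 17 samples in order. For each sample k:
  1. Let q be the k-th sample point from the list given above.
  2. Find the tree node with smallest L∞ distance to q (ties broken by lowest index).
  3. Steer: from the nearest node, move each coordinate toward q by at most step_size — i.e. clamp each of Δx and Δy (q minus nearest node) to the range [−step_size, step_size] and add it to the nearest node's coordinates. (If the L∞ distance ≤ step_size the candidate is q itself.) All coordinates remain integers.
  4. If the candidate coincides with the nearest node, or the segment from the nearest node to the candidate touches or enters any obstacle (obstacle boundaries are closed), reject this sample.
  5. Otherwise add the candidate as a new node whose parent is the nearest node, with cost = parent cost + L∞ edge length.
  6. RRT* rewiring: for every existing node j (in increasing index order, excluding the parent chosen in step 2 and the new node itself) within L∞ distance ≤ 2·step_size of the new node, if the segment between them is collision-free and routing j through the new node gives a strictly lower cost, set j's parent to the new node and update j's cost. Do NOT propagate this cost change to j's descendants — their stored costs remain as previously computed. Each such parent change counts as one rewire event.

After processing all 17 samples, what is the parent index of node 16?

1. q=(11,0) nearest=0 d=11 new=(2,0) → add node 1 parent=0 cost=2
2. q=(9,12) nearest=0 d=12 new=(2,2) → add node 2 parent=0 cost=2
3. q=(6,18) nearest=2 d=16 new=(4,4) → add node 3 parent=2 cost=4
4. q=(17,21) nearest=3 d=17 new=(6,6) → add node 4 parent=3 cost=6
5. q=(5,17) nearest=4 d=11 new=(5,8) → add node 5 parent=4 cost=8
6. q=(22,21) nearest=4 d=16 new=(8,8) → add node 6 parent=4 cost=8
7. q=(10,12) nearest=6 d=4 new=(10,10) → add node 7 parent=6 cost=10
8. q=(16,14) nearest=7 d=6 new=(12,12) → add node 8 parent=7 cost=12
9. q=(4,16) nearest=7 d=6 new=(8,12) → add node 9 parent=7 cost=12
10. q=(8,6) nearest=4 d=2 new=(8,6) → add node 10 parent=4 cost=8
11. q=(8,20) nearest=8 d=8 new=(10,14) → add node 11 parent=8 cost=14
12. q=(18,4) nearest=7 d=8 new=(12,8) → add node 12 parent=7 cost=12
13. q=(9,14) nearest=11 d=1 new=(9,14) → add node 13 parent=11 cost=15
14. q=(5,9) nearest=5 d=1 new=(5,9) → add node 14 parent=5 cost=9
15. q=(2,0) nearest=1 d=0 → coincident, reject
16. q=(7,19) nearest=11 d=5 new=(8,16) → add node 15 parent=11 cost=16
17. q=(18,7) nearest=8 d=6 new=(14,10) → add node 16 parent=8 cost=14

Parent of node 16: 8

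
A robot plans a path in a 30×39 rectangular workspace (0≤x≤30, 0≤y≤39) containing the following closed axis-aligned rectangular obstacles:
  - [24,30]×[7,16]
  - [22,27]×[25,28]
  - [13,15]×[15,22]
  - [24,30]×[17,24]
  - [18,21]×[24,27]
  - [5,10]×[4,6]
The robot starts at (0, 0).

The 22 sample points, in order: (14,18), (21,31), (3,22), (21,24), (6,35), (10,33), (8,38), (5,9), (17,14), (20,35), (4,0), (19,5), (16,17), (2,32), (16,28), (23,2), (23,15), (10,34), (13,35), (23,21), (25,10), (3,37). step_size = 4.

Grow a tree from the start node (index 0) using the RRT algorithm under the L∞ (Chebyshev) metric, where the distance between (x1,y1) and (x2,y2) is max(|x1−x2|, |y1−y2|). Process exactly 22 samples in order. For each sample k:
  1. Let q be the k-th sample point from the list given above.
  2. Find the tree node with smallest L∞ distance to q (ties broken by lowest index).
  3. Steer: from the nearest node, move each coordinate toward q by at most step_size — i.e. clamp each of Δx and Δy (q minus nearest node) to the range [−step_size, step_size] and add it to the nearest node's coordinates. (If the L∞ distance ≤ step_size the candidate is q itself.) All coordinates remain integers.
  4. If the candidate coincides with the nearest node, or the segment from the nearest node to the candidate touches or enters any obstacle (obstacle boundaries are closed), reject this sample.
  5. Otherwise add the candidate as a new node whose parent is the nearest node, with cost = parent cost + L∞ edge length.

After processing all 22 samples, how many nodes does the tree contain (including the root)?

1. q=(14,18) nearest=0 d=18 new=(4,4) → add node 1 parent=0 cost=4
2. q=(21,31) nearest=1 d=27 new=(8,8) → blocked by [5,10]×[4,6], reject
3. q=(3,22) nearest=1 d=18 new=(3,8) → add node 2 parent=1 cost=8
4. q=(21,24) nearest=2 d=18 new=(7,12) → add node 3 parent=2 cost=12
5. q=(6,35) nearest=3 d=23 new=(6,16) → add node 4 parent=3 cost=16
6. q=(10,33) nearest=4 d=17 new=(10,20) → add node 5 parent=4 cost=20
7. q=(8,38) nearest=5 d=18 new=(8,24) → add node 6 parent=5 cost=24
8. q=(5,9) nearest=2 d=2 new=(5,9) → add node 7 parent=2 cost=10
9. q=(17,14) nearest=5 d=7 new=(14,16) → blocked by [13,15]×[15,22], reject
10. q=(20,35) nearest=6 d=12 new=(12,28) → add node 8 parent=6 cost=28
11. q=(4,0) nearest=0 d=4 new=(4,0) → add node 9 parent=0 cost=4
12. q=(19,5) nearest=3 d=12 new=(11,8) → add node 10 parent=3 cost=16
13. q=(16,17) nearest=5 d=6 new=(14,17) → blocked by [13,15]×[15,22], reject
14. q=(2,32) nearest=6 d=8 new=(4,28) → add node 11 parent=6 cost=28
15. q=(16,28) nearest=8 d=4 new=(16,28) → add node 12 parent=8 cost=32
16. q=(23,2) nearest=10 d=12 new=(15,4) → add node 13 parent=10 cost=20
17. q=(23,15) nearest=13 d=11 new=(19,8) → add node 14 parent=13 cost=24
18. q=(10,34) nearest=8 d=6 new=(10,32) → add node 15 parent=8 cost=32
19. q=(13,35) nearest=15 d=3 new=(13,35) → add node 16 parent=15 cost=35
20. q=(23,21) nearest=12 d=7 new=(20,24) → blocked by [18,21]×[24,27], reject
21. q=(25,10) nearest=14 d=6 new=(23,10) → add node 17 parent=14 cost=28
22. q=(3,37) nearest=15 d=7 new=(6,36) → add node 18 parent=15 cost=36

Node count: 19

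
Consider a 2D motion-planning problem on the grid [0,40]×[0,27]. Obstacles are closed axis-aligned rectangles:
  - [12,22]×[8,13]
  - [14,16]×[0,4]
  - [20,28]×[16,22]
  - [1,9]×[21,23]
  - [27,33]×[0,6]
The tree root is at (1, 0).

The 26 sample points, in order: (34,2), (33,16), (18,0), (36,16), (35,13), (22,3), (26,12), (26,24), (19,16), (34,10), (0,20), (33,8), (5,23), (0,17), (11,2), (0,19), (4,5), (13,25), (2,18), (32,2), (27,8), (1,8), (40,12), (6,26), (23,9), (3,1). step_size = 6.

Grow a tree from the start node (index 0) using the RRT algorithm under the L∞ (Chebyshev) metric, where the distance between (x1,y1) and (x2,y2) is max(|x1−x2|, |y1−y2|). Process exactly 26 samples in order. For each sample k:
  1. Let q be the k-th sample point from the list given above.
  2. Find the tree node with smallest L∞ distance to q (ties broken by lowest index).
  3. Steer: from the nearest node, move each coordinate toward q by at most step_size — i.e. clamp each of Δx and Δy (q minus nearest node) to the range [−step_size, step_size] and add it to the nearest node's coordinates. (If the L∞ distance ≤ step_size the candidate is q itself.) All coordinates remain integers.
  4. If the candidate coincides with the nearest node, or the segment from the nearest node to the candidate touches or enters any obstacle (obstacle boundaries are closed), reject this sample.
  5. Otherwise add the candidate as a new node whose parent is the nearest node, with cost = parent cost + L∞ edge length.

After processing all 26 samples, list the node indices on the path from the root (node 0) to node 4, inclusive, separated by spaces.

1. q=(34,2) nearest=0 d=33 new=(7,2) → add node 1 parent=0 cost=6
2. q=(33,16) nearest=1 d=26 new=(13,8) → blocked by [12,22]×[8,13], reject
3. q=(18,0) nearest=1 d=11 new=(13,0) → add node 2 parent=1 cost=12
4. q=(36,16) nearest=2 d=23 new=(19,6) → blocked by [14,16]×[0,4], reject
5. q=(35,13) nearest=2 d=22 new=(19,6) → blocked by [14,16]×[0,4], reject
6. q=(22,3) nearest=2 d=9 new=(19,3) → blocked by [14,16]×[0,4], reject
7. q=(26,12) nearest=2 d=13 new=(19,6) → blocked by [14,16]×[0,4], reject
8. q=(26,24) nearest=1 d=22 new=(13,8) → blocked by [12,22]×[8,13], reject
9. q=(19,16) nearest=1 d=14 new=(13,8) → blocked by [12,22]×[8,13], reject
10. q=(34,10) nearest=2 d=21 new=(19,6) → blocked by [14,16]×[0,4], reject
11. q=(0,20) nearest=1 d=18 new=(1,8) → add node 3 parent=1 cost=12
12. q=(33,8) nearest=2 d=20 new=(19,6) → blocked by [14,16]×[0,4], reject
13. q=(5,23) nearest=3 d=15 new=(5,14) → add node 4 parent=3 cost=18
14. q=(0,17) nearest=4 d=5 new=(0,17) → add node 5 parent=4 cost=23
15. q=(11,2) nearest=2 d=2 new=(11,2) → add node 6 parent=2 cost=14
16. q=(0,19) nearest=5 d=2 new=(0,19) → add node 7 parent=5 cost=25
17. q=(4,5) nearest=1 d=3 new=(4,5) → add node 8 parent=1 cost=9
18. q=(13,25) nearest=4 d=11 new=(11,20) → add node 9 parent=4 cost=24
19. q=(2,18) nearest=5 d=2 new=(2,18) → add node 10 parent=5 cost=25
20. q=(32,2) nearest=2 d=19 new=(19,2) → blocked by [14,16]×[0,4], reject
21. q=(27,8) nearest=2 d=14 new=(19,6) → blocked by [14,16]×[0,4], reject
22. q=(1,8) nearest=3 d=0 → coincident, reject
23. q=(40,12) nearest=2 d=27 new=(19,6) → blocked by [14,16]×[0,4], reject
24. q=(6,26) nearest=9 d=6 new=(6,26) → blocked by [1,9]×[21,23], reject
25. q=(23,9) nearest=2 d=10 new=(19,6) → blocked by [14,16]×[0,4], reject
26. q=(3,1) nearest=0 d=2 new=(3,1) → add node 11 parent=0 cost=2

Path: 0 1 3 4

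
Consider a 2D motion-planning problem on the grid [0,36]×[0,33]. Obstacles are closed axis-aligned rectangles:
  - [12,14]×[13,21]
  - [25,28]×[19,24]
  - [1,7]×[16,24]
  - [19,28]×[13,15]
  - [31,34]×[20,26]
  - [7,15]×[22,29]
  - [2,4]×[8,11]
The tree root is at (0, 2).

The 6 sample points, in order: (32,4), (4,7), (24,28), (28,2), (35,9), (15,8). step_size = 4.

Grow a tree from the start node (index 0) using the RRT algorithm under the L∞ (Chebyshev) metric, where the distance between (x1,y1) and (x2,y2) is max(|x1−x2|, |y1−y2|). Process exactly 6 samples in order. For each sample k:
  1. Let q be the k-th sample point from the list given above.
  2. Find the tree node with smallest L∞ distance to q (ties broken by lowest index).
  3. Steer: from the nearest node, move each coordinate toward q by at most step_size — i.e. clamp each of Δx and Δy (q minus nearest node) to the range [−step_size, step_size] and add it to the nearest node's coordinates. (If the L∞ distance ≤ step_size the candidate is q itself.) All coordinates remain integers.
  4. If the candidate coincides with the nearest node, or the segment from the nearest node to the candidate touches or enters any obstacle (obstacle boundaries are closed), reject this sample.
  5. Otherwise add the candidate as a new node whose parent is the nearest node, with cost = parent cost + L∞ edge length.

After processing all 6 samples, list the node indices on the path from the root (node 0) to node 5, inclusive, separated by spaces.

1. q=(32,4) nearest=0 d=32 new=(4,4) → add node 1 parent=0 cost=4
2. q=(4,7) nearest=1 d=3 new=(4,7) → add node 2 parent=1 cost=7
3. q=(24,28) nearest=2 d=21 new=(8,11) → add node 3 parent=2 cost=11
4. q=(28,2) nearest=3 d=20 new=(12,7) → add node 4 parent=3 cost=15
5. q=(35,9) nearest=4 d=23 new=(16,9) → add node 5 parent=4 cost=19
6. q=(15,8) nearest=5 d=1 new=(15,8) → add node 6 parent=5 cost=20

Path: 0 1 2 3 4 5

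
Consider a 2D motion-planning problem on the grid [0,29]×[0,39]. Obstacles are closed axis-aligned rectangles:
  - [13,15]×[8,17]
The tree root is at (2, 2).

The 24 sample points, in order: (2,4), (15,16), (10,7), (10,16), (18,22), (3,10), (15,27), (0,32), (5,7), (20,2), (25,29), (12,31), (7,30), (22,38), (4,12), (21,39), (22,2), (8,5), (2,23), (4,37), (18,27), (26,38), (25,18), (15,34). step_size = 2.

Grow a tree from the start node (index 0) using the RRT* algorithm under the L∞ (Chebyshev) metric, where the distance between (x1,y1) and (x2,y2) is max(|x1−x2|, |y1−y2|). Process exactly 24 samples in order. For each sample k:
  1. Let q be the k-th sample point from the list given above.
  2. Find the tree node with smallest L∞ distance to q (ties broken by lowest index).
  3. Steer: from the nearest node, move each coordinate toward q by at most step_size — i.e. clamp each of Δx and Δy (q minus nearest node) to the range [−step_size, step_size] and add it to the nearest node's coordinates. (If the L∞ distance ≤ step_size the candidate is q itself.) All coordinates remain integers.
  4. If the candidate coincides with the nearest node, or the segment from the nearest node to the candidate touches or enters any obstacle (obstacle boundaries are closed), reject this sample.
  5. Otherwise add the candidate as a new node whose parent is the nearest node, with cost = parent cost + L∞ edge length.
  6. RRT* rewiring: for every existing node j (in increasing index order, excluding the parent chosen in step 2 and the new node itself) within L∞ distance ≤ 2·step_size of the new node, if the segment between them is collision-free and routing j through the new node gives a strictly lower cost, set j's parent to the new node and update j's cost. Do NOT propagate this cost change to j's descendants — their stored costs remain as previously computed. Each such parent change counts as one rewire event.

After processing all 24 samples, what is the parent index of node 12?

1. q=(2,4) nearest=0 d=2 new=(2,4) → add node 1 parent=0 cost=2
2. q=(15,16) nearest=1 d=13 new=(4,6) → add node 2 parent=1 cost=4
3. q=(10,7) nearest=2 d=6 new=(6,7) → add node 3 parent=2 cost=6
4. q=(10,16) nearest=3 d=9 new=(8,9) → add node 4 parent=3 cost=8
5. q=(18,22) nearest=4 d=13 new=(10,11) → add node 5 parent=4 cost=10
6. q=(3,10) nearest=3 d=3 new=(4,9) → add node 6 parent=3 cost=8
7. q=(15,27) nearest=5 d=16 new=(12,13) → add node 7 parent=5 cost=12
8. q=(0,32) nearest=7 d=19 new=(10,15) → add node 8 parent=7 cost=14
9. q=(5,7) nearest=2 d=1 new=(5,7) → add node 9 parent=2 cost=5; rewire 6→9 (7<8)
10. q=(20,2) nearest=5 d=10 new=(12,9) → add node 10 parent=5 cost=12
11. q=(25,29) nearest=8 d=15 new=(12,17) → add node 11 parent=8 cost=16
12. q=(12,31) nearest=11 d=14 new=(12,19) → add node 12 parent=11 cost=18
13. q=(7,30) nearest=12 d=11 new=(10,21) → add node 13 parent=12 cost=20
14. q=(22,38) nearest=13 d=17 new=(12,23) → add node 14 parent=13 cost=22
15. q=(4,12) nearest=6 d=3 new=(4,11) → add node 15 parent=6 cost=9
16. q=(21,39) nearest=14 d=16 new=(14,25) → add node 16 parent=14 cost=24
17. q=(22,2) nearest=10 d=10 new=(14,7) → blocked by [13,15]×[8,17], reject
18. q=(8,5) nearest=3 d=2 new=(8,5) → add node 17 parent=3 cost=8
19. q=(2,23) nearest=8 d=8 new=(8,17) → add node 18 parent=8 cost=16
20. q=(4,37) nearest=16 d=12 new=(12,27) → add node 19 parent=16 cost=26
21. q=(18,27) nearest=16 d=4 new=(16,27) → add node 20 parent=16 cost=26
22. q=(26,38) nearest=20 d=11 new=(18,29) → add node 21 parent=20 cost=28
23. q=(25,18) nearest=20 d=9 new=(18,25) → add node 22 parent=20 cost=28
24. q=(15,34) nearest=21 d=5 new=(16,31) → add node 23 parent=21 cost=30

Parent of node 12: 11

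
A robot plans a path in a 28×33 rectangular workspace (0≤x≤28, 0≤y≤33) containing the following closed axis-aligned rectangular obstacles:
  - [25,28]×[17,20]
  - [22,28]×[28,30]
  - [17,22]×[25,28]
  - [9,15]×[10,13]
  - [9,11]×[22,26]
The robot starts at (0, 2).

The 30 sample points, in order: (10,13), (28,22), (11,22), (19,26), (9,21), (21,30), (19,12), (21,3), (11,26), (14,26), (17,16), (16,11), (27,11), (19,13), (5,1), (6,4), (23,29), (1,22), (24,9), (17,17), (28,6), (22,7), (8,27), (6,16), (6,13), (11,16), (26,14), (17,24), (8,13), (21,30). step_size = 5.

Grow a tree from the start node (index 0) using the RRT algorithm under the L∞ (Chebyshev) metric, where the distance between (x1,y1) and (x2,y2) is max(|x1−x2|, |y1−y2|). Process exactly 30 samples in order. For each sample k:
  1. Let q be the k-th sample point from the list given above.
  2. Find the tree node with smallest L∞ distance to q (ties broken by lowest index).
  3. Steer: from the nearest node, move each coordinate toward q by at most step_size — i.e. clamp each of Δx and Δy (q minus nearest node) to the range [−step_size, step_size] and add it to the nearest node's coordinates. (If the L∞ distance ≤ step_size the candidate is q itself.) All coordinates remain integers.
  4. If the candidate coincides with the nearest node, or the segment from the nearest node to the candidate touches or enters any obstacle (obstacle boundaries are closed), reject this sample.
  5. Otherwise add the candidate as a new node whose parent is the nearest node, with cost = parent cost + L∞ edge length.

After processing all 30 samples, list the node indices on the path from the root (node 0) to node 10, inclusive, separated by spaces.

1. q=(10,13) nearest=0 d=11 new=(5,7) → add node 1 parent=0 cost=5
2. q=(28,22) nearest=1 d=23 new=(10,12) → blocked by [9,15]×[10,13], reject
3. q=(11,22) nearest=1 d=15 new=(10,12) → blocked by [9,15]×[10,13], reject
4. q=(19,26) nearest=1 d=19 new=(10,12) → blocked by [9,15]×[10,13], reject
5. q=(9,21) nearest=1 d=14 new=(9,12) → blocked by [9,15]×[10,13], reject
6. q=(21,30) nearest=1 d=23 new=(10,12) → blocked by [9,15]×[10,13], reject
7. q=(19,12) nearest=1 d=14 new=(10,12) → blocked by [9,15]×[10,13], reject
8. q=(21,3) nearest=1 d=16 new=(10,3) → add node 2 parent=1 cost=10
9. q=(11,26) nearest=1 d=19 new=(10,12) → blocked by [9,15]×[10,13], reject
10. q=(14,26) nearest=1 d=19 new=(10,12) → blocked by [9,15]×[10,13], reject
11. q=(17,16) nearest=1 d=12 new=(10,12) → blocked by [9,15]×[10,13], reject
12. q=(16,11) nearest=2 d=8 new=(15,8) → add node 3 parent=2 cost=15
13. q=(27,11) nearest=3 d=12 new=(20,11) → add node 4 parent=3 cost=20
14. q=(19,13) nearest=4 d=2 new=(19,13) → add node 5 parent=4 cost=22
15. q=(5,1) nearest=0 d=5 new=(5,1) → add node 6 parent=0 cost=5
16. q=(6,4) nearest=1 d=3 new=(6,4) → add node 7 parent=1 cost=8
17. q=(23,29) nearest=5 d=16 new=(23,18) → add node 8 parent=5 cost=27
18. q=(1,22) nearest=3 d=14 new=(10,13) → blocked by [9,15]×[10,13], reject
19. q=(24,9) nearest=4 d=4 new=(24,9) → add node 9 parent=4 cost=24
20. q=(17,17) nearest=5 d=4 new=(17,17) → add node 10 parent=5 cost=26
21. q=(28,6) nearest=9 d=4 new=(28,6) → add node 11 parent=9 cost=28
22. q=(22,7) nearest=9 d=2 new=(22,7) → add node 12 parent=9 cost=26
23. q=(8,27) nearest=10 d=10 new=(12,22) → add node 13 parent=10 cost=31
24. q=(6,16) nearest=13 d=6 new=(7,17) → add node 14 parent=13 cost=36
25. q=(6,13) nearest=14 d=4 new=(6,13) → add node 15 parent=14 cost=40
26. q=(11,16) nearest=14 d=4 new=(11,16) → add node 16 parent=14 cost=40
27. q=(26,14) nearest=8 d=4 new=(26,14) → add node 17 parent=8 cost=31
28. q=(17,24) nearest=13 d=5 new=(17,24) → add node 18 parent=13 cost=36
29. q=(8,13) nearest=15 d=2 new=(8,13) → add node 19 parent=15 cost=42
30. q=(21,30) nearest=18 d=6 new=(21,29) → blocked by [17,22]×[25,28], reject

Path: 0 1 2 3 4 5 10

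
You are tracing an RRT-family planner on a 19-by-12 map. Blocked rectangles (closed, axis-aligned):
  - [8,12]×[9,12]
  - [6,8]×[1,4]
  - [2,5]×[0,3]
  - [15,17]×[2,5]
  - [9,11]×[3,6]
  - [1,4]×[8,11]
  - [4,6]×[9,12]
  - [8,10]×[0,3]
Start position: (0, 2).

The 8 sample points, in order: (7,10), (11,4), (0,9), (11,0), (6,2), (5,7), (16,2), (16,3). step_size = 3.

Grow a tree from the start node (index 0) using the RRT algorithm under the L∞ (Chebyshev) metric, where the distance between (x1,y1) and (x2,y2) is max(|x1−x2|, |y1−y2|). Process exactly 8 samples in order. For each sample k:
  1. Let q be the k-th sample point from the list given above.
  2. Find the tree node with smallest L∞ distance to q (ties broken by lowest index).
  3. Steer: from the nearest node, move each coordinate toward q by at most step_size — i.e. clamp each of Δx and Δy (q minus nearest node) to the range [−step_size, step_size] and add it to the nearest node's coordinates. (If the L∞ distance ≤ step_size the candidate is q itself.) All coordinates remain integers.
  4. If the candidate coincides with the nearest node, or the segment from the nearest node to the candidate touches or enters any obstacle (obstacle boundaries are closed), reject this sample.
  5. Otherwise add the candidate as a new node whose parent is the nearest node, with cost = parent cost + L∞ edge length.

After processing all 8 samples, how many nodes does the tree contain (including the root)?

1. q=(7,10) nearest=0 d=8 new=(3,5) → add node 1 parent=0 cost=3
2. q=(11,4) nearest=1 d=8 new=(6,4) → blocked by [6,8]×[1,4], reject
3. q=(0,9) nearest=1 d=4 new=(0,8) → add node 2 parent=1 cost=6
4. q=(11,0) nearest=1 d=8 new=(6,2) → blocked by [6,8]×[1,4], reject
5. q=(6,2) nearest=1 d=3 new=(6,2) → blocked by [6,8]×[1,4], reject
6. q=(5,7) nearest=1 d=2 new=(5,7) → add node 3 parent=1 cost=5
7. q=(16,2) nearest=3 d=11 new=(8,4) → blocked by [6,8]×[1,4], reject
8. q=(16,3) nearest=3 d=11 new=(8,4) → blocked by [6,8]×[1,4], reject

Node count: 4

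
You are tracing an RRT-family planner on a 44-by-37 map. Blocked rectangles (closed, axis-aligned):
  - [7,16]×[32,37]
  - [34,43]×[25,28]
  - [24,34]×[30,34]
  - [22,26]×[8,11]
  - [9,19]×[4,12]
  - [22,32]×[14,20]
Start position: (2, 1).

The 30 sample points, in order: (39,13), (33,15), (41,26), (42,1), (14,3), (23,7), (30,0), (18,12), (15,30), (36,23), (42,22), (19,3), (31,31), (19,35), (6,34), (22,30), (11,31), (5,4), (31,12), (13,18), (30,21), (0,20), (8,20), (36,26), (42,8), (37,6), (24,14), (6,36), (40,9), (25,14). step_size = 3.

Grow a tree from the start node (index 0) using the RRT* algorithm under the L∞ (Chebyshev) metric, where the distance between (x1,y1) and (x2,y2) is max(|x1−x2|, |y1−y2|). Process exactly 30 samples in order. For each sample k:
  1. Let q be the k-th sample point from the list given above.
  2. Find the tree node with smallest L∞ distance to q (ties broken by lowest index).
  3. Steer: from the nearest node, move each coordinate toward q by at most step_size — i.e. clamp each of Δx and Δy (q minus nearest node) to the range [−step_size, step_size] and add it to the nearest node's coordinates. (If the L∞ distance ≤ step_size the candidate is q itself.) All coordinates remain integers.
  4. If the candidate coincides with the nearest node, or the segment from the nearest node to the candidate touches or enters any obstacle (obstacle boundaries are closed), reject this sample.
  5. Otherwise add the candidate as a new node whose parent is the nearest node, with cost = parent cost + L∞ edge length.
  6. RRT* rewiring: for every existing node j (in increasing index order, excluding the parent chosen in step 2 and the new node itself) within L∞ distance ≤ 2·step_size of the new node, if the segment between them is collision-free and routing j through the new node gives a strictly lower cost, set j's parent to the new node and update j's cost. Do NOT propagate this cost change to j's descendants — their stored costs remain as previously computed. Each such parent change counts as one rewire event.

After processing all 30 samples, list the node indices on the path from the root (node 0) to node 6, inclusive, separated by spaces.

1. q=(39,13) nearest=0 d=37 new=(5,4) → add node 1 parent=0 cost=3
2. q=(33,15) nearest=1 d=28 new=(8,7) → add node 2 parent=1 cost=6
3. q=(41,26) nearest=2 d=33 new=(11,10) → blocked by [9,19]×[4,12], reject
4. q=(42,1) nearest=2 d=34 new=(11,4) → blocked by [9,19]×[4,12], reject
5. q=(14,3) nearest=2 d=6 new=(11,4) → blocked by [9,19]×[4,12], reject
6. q=(23,7) nearest=2 d=15 new=(11,7) → blocked by [9,19]×[4,12], reject
7. q=(30,0) nearest=2 d=22 new=(11,4) → blocked by [9,19]×[4,12], reject
8. q=(18,12) nearest=2 d=10 new=(11,10) → blocked by [9,19]×[4,12], reject
9. q=(15,30) nearest=2 d=23 new=(11,10) → blocked by [9,19]×[4,12], reject
10. q=(36,23) nearest=2 d=28 new=(11,10) → blocked by [9,19]×[4,12], reject
11. q=(42,22) nearest=2 d=34 new=(11,10) → blocked by [9,19]×[4,12], reject
12. q=(19,3) nearest=2 d=11 new=(11,4) → blocked by [9,19]×[4,12], reject
13. q=(31,31) nearest=2 d=24 new=(11,10) → blocked by [9,19]×[4,12], reject
14. q=(19,35) nearest=2 d=28 new=(11,10) → blocked by [9,19]×[4,12], reject
15. q=(6,34) nearest=2 d=27 new=(6,10) → add node 3 parent=2 cost=9
16. q=(22,30) nearest=3 d=20 new=(9,13) → add node 4 parent=3 cost=12
17. q=(11,31) nearest=4 d=18 new=(11,16) → add node 5 parent=4 cost=15
18. q=(5,4) nearest=1 d=0 → coincident, reject
19. q=(31,12) nearest=5 d=20 new=(14,13) → add node 6 parent=5 cost=18
20. q=(13,18) nearest=5 d=2 new=(13,18) → add node 7 parent=5 cost=17
21. q=(30,21) nearest=6 d=16 new=(17,16) → add node 8 parent=6 cost=21
22. q=(0,20) nearest=4 d=9 new=(6,16) → add node 9 parent=4 cost=15
23. q=(8,20) nearest=5 d=4 new=(8,19) → add node 10 parent=5 cost=18
24. q=(36,26) nearest=8 d=19 new=(20,19) → add node 11 parent=8 cost=24
25. q=(42,8) nearest=11 d=22 new=(23,16) → blocked by [22,32]×[14,20], reject
26. q=(37,6) nearest=11 d=17 new=(23,16) → blocked by [22,32]×[14,20], reject
27. q=(24,14) nearest=11 d=5 new=(23,16) → blocked by [22,32]×[14,20], reject
28. q=(6,36) nearest=10 d=17 new=(6,22) → add node 12 parent=10 cost=21
29. q=(40,9) nearest=11 d=20 new=(23,16) → blocked by [22,32]×[14,20], reject
30. q=(25,14) nearest=11 d=5 new=(23,16) → blocked by [22,32]×[14,20], reject

Path: 0 1 2 3 4 5 6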